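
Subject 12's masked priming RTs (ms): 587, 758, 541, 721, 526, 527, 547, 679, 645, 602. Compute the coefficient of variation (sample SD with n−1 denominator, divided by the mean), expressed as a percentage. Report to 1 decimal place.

13.7%

n = 10, Σ = 6133, M = 613.3000
Σ(x−M)² = 63370.100; s = √(63370.100/9) = 83.9114
CV = 83.9114 / 613.3000 = 0.13682 = 13.682%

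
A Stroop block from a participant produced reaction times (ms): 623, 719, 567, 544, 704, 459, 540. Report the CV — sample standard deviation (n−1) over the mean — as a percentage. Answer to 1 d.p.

n = 7, Σ = 4156, M = 593.7143
Σ(x−M)² = 52935.429; s = √(52935.429/6) = 93.9285
CV = 93.9285 / 593.7143 = 0.15820 = 15.820%

15.8%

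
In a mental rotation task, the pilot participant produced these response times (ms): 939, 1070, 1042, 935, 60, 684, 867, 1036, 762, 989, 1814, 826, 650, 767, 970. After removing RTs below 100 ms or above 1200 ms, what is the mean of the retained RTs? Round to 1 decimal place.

887.5 ms

Excluded: 60, 1814
Retained (n=13): Σ = 11537
Mean = 11537/13 = 887.4615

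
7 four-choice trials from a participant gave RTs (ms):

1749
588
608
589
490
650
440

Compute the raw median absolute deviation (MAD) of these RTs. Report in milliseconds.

Sorted: 440, 490, 588, 589, 608, 650, 1749 → median = 589
|x − 589|: 1160, 1, 19, 0, 99, 61, 149
Sorted deviations: 0, 1, 19, 61, 99, 149, 1160 → MAD = 61

61 ms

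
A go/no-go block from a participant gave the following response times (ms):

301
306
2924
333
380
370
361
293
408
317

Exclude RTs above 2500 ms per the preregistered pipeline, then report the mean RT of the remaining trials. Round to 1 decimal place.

341.0 ms

Excluded: 2924
Retained (n=9): Σ = 3069
Mean = 3069/9 = 341.0000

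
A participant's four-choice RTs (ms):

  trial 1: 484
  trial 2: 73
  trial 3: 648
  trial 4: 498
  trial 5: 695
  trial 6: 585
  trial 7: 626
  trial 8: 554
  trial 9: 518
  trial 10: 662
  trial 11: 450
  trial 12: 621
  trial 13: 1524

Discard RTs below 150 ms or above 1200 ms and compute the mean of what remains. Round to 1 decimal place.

Excluded: 73, 1524
Retained (n=11): Σ = 6341
Mean = 6341/11 = 576.4545

576.5 ms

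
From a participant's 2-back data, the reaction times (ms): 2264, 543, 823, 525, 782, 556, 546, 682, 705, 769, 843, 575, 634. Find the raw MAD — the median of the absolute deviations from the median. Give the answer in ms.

126 ms

Sorted: 525, 543, 546, 556, 575, 634, 682, 705, 769, 782, 823, 843, 2264 → median = 682
|x − 682|: 1582, 139, 141, 157, 100, 126, 136, 0, 23, 87, 161, 107, 48
Sorted deviations: 0, 23, 48, 87, 100, 107, 126, 136, 139, 141, 157, 161, 1582 → MAD = 126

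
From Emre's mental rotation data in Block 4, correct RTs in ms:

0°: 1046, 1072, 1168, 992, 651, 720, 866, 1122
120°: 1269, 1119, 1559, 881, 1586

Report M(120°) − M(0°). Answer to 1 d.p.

328.2 ms

M(0°) = 7637/8 = 954.625
M(120°) = 6414/5 = 1282.800
Difference = 1282.800 − 954.625 = 328.175 ms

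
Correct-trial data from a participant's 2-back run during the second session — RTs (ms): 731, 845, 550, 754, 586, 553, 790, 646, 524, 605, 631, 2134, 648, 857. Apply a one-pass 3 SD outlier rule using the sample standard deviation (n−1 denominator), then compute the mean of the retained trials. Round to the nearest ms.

671 ms

n = 14, ΣRT = 10854, M = 775.286
Σ(x−M)² = 2142142.86; s = √(2142142.86/13) = 405.931
Cutoffs: 775.286 ± 3·405.931 → [-442.5, 1993.1]
Outside: 2134 → excluded.
Retained (n=13): Σ = 8720, mean = 8720/13 = 670.769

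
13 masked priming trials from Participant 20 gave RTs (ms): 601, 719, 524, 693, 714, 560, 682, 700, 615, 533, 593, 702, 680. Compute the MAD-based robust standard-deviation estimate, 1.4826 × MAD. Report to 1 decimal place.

Sorted: 524, 533, 560, 593, 601, 615, 680, 682, 693, 700, 702, 714, 719 → median = 680
|x − 680| sorted: 0, 2, 13, 20, 22, 34, 39, 65, 79, 87, 120, 147, 156 → MAD = 39
Robust SD ≈ 1.4826 × 39 = 57.821

57.8 ms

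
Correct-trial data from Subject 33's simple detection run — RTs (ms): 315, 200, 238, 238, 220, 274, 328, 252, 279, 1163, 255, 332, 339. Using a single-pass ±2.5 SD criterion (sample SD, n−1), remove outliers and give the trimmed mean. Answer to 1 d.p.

n = 13, ΣRT = 4433, M = 341.000
Σ(x−M)² = 756004.00; s = √(756004.00/12) = 250.999
Cutoffs: 341.000 ± 2.5·250.999 → [-286.5, 968.5]
Outside: 1163 → excluded.
Retained (n=12): Σ = 3270, mean = 3270/12 = 272.500

272.5 ms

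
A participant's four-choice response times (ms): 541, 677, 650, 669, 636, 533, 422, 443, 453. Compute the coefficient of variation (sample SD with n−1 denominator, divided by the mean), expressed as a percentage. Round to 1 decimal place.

n = 9, Σ = 5024, M = 558.2222
Σ(x−M)² = 84689.556; s = √(84689.556/8) = 102.8892
CV = 102.8892 / 558.2222 = 0.18432 = 18.432%

18.4%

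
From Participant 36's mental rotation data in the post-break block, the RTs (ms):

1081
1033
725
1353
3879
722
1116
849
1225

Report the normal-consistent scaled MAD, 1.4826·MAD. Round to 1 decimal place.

344.0 ms

Sorted: 722, 725, 849, 1033, 1081, 1116, 1225, 1353, 3879 → median = 1081
|x − 1081| sorted: 0, 35, 48, 144, 232, 272, 356, 359, 2798 → MAD = 232
Robust SD ≈ 1.4826 × 232 = 343.963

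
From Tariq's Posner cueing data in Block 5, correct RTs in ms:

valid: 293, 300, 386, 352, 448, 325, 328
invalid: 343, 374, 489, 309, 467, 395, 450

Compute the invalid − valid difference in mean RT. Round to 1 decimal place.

M(valid) = 2432/7 = 347.429
M(invalid) = 2827/7 = 403.857
Difference = 403.857 − 347.429 = 56.429 ms

56.4 ms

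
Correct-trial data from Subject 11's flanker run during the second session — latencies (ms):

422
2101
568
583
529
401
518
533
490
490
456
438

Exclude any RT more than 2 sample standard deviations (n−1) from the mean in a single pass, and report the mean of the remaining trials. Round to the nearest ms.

n = 12, ΣRT = 7529, M = 627.417
Σ(x−M)² = 2404012.92; s = √(2404012.92/11) = 467.490
Cutoffs: 627.417 ± 2·467.490 → [-307.6, 1562.4]
Outside: 2101 → excluded.
Retained (n=11): Σ = 5428, mean = 5428/11 = 493.455

493 ms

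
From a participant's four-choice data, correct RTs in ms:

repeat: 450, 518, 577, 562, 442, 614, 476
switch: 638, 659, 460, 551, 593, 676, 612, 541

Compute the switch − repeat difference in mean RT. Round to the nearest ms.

71 ms

M(repeat) = 3639/7 = 519.857
M(switch) = 4730/8 = 591.250
Difference = 591.250 − 519.857 = 71.393 ms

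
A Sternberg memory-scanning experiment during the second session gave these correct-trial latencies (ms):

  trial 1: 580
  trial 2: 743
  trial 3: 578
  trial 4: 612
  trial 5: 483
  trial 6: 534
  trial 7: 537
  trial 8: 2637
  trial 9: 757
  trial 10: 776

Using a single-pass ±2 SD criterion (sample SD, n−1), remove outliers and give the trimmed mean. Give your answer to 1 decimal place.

622.2 ms

n = 10, ΣRT = 8237, M = 823.700
Σ(x−M)² = 3748068.10; s = √(3748068.10/9) = 645.331
Cutoffs: 823.700 ± 2·645.331 → [-467.0, 2114.4]
Outside: 2637 → excluded.
Retained (n=9): Σ = 5600, mean = 5600/9 = 622.222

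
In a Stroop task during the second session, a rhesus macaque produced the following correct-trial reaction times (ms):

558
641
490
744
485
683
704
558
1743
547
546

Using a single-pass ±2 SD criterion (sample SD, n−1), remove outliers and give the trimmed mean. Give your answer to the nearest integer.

n = 11, ΣRT = 7699, M = 699.909
Σ(x−M)² = 1271348.91; s = √(1271348.91/10) = 356.560
Cutoffs: 699.909 ± 2·356.560 → [-13.2, 1413.0]
Outside: 1743 → excluded.
Retained (n=10): Σ = 5956, mean = 5956/10 = 595.600

596 ms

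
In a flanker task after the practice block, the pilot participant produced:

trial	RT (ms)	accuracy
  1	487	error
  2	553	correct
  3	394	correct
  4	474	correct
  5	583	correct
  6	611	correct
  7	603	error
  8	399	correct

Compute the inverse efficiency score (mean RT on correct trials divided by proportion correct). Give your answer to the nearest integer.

670 ms

Correct trials (n=6): 553, 394, 474, 583, 611, 399
Mean correct RT = 3014/6 = 502.3333 ms
Proportion correct = 6/8
IES = 502.3333 / (6/8) = 669.778 ms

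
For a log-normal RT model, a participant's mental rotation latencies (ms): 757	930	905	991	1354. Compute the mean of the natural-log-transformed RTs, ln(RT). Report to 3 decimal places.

6.876

ln(RT): 6.6294, 6.8352, 6.8079, 6.8987, 7.2108
Σ ln(RT) = 34.3820
Mean = 34.3820/5 = 6.87640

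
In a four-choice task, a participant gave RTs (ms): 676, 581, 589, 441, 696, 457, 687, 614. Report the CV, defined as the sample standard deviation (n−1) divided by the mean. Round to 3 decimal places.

n = 8, Σ = 4741, M = 592.6250
Σ(x−M)² = 68533.875; s = √(68533.875/7) = 98.9472
CV = 98.9472 / 592.6250 = 0.16696

0.167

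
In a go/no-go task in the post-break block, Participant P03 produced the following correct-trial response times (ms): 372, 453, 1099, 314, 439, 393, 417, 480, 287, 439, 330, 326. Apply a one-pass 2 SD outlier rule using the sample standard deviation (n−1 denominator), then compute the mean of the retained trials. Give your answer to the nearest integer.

386 ms

n = 12, ΣRT = 5349, M = 445.750
Σ(x−M)² = 507398.25; s = √(507398.25/11) = 214.772
Cutoffs: 445.750 ± 2·214.772 → [16.2, 875.3]
Outside: 1099 → excluded.
Retained (n=11): Σ = 4250, mean = 4250/11 = 386.364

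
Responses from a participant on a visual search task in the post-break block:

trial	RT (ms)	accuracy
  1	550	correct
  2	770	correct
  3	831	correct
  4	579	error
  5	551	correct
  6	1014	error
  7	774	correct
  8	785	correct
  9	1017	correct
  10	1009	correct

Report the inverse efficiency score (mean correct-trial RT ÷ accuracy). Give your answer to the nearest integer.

Correct trials (n=8): 550, 770, 831, 551, 774, 785, 1017, 1009
Mean correct RT = 6287/8 = 785.8750 ms
Proportion correct = 8/10
IES = 785.8750 / (8/10) = 982.344 ms

982 ms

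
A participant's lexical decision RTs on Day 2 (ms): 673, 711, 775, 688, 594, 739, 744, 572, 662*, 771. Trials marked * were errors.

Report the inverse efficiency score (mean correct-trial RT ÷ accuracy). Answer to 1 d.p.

773.7 ms

Correct trials (n=9): 673, 711, 775, 688, 594, 739, 744, 572, 771
Mean correct RT = 6267/9 = 696.3333 ms
Proportion correct = 9/10
IES = 696.3333 / (9/10) = 773.704 ms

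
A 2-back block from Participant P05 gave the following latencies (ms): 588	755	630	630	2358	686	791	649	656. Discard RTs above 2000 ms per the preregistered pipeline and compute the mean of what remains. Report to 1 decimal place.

673.1 ms

Excluded: 2358
Retained (n=8): Σ = 5385
Mean = 5385/8 = 673.1250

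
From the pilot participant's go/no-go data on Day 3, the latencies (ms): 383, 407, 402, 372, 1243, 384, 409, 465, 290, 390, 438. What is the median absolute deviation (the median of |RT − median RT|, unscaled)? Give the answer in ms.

19 ms

Sorted: 290, 372, 383, 384, 390, 402, 407, 409, 438, 465, 1243 → median = 402
|x − 402|: 19, 5, 0, 30, 841, 18, 7, 63, 112, 12, 36
Sorted deviations: 0, 5, 7, 12, 18, 19, 30, 36, 63, 112, 841 → MAD = 19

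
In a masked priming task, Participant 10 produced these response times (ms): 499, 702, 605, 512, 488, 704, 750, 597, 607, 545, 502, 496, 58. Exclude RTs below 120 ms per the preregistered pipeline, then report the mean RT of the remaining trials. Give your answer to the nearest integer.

584 ms

Excluded: 58
Retained (n=12): Σ = 7007
Mean = 7007/12 = 583.9167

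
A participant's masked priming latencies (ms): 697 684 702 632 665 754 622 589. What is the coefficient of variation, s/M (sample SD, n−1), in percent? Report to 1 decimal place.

7.9%

n = 8, Σ = 5345, M = 668.1250
Σ(x−M)² = 19310.875; s = √(19310.875/7) = 52.5233
CV = 52.5233 / 668.1250 = 0.07861 = 7.861%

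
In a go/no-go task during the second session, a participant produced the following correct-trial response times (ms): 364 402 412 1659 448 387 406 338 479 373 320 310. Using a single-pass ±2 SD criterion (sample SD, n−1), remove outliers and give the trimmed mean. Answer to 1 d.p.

n = 12, ΣRT = 5898, M = 491.500
Σ(x−M)² = 1513881.00; s = √(1513881.00/11) = 370.979
Cutoffs: 491.500 ± 2·370.979 → [-250.5, 1233.5]
Outside: 1659 → excluded.
Retained (n=11): Σ = 4239, mean = 4239/11 = 385.364

385.4 ms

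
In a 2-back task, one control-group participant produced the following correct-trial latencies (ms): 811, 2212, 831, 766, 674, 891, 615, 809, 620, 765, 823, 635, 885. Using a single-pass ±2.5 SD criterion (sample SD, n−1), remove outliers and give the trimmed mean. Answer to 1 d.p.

760.4 ms

n = 13, ΣRT = 11337, M = 872.077
Σ(x−M)² = 2055512.92; s = √(2055512.92/12) = 413.875
Cutoffs: 872.077 ± 2.5·413.875 → [-162.6, 1906.8]
Outside: 2212 → excluded.
Retained (n=12): Σ = 9125, mean = 9125/12 = 760.417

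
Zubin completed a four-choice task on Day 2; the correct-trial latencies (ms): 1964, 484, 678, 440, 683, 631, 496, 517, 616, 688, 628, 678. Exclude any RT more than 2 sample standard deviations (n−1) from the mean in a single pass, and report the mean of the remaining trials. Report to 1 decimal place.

594.5 ms

n = 12, ΣRT = 8503, M = 708.583
Σ(x−M)² = 1804574.92; s = √(1804574.92/11) = 405.034
Cutoffs: 708.583 ± 2·405.034 → [-101.5, 1518.7]
Outside: 1964 → excluded.
Retained (n=11): Σ = 6539, mean = 6539/11 = 594.455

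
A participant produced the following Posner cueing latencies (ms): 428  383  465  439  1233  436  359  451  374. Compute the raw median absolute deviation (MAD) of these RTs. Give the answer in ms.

29 ms

Sorted: 359, 374, 383, 428, 436, 439, 451, 465, 1233 → median = 436
|x − 436|: 8, 53, 29, 3, 797, 0, 77, 15, 62
Sorted deviations: 0, 3, 8, 15, 29, 53, 62, 77, 797 → MAD = 29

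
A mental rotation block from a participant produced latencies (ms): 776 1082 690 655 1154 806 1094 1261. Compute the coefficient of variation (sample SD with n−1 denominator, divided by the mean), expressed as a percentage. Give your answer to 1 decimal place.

24.8%

n = 8, Σ = 7518, M = 939.7500
Σ(x−M)² = 381293.500; s = √(381293.500/7) = 233.3892
CV = 233.3892 / 939.7500 = 0.24835 = 24.835%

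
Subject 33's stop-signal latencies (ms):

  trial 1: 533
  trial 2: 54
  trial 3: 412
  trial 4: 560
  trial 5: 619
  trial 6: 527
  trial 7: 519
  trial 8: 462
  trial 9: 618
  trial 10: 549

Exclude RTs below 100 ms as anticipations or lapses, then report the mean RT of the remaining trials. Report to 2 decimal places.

Excluded: 54
Retained (n=9): Σ = 4799
Mean = 4799/9 = 533.2222

533.22 ms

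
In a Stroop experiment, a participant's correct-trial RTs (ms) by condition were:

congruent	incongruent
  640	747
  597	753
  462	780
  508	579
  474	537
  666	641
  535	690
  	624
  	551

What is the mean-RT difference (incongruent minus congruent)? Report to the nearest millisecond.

101 ms

M(congruent) = 3882/7 = 554.571
M(incongruent) = 5902/9 = 655.778
Difference = 655.778 − 554.571 = 101.206 ms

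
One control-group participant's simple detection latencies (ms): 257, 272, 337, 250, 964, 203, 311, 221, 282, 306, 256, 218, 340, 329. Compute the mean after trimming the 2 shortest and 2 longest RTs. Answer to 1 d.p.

282.1 ms

Sorted: 203, 218, 221, 250, 256, 257, 272, 282, 306, 311, 329, 337, 340, 964
Drop lowest 2 (203, 218) and highest 2 (340, 964)
Remaining (n=10): Σ = 2821, mean = 2821/10 = 282.100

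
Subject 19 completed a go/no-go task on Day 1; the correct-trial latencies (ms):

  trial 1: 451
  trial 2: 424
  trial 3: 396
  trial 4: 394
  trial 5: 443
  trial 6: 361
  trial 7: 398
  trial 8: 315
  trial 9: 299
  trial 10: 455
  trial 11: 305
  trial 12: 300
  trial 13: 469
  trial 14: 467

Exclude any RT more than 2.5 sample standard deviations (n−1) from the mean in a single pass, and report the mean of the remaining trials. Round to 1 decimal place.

n = 14, ΣRT = 5477, M = 391.214
Σ(x−M)² = 54248.36; s = √(54248.36/13) = 64.598
Cutoffs: 391.214 ± 2.5·64.598 → [229.7, 552.7]
No RTs fall outside the cutoffs; all 14 retained. Mean = 5477/14 = 391.214

391.2 ms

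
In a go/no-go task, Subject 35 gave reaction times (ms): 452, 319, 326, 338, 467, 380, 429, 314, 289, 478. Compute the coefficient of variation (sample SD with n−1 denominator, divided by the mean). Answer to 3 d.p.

n = 10, Σ = 3792, M = 379.2000
Σ(x−M)² = 45789.600; s = √(45789.600/9) = 71.3283
CV = 71.3283 / 379.2000 = 0.18810

0.188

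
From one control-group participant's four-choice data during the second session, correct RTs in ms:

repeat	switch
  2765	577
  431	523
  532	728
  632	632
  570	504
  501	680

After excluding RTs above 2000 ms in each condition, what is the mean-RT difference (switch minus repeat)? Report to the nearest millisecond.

repeat: exclude 2765
M(repeat) = 2666/5 = 533.200
M(switch) = 3644/6 = 607.333
Difference = 607.333 − 533.200 = 74.133 ms

74 ms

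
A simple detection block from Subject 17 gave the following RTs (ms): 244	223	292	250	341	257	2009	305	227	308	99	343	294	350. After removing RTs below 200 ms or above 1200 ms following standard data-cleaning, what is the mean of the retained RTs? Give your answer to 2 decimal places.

286.17 ms

Excluded: 99, 2009
Retained (n=12): Σ = 3434
Mean = 3434/12 = 286.1667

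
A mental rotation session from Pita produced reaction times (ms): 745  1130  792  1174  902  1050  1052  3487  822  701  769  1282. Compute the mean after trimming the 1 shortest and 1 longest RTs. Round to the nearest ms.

972 ms

Sorted: 701, 745, 769, 792, 822, 902, 1050, 1052, 1130, 1174, 1282, 3487
Drop lowest 1 (701) and highest 1 (3487)
Remaining (n=10): Σ = 9718, mean = 9718/10 = 971.800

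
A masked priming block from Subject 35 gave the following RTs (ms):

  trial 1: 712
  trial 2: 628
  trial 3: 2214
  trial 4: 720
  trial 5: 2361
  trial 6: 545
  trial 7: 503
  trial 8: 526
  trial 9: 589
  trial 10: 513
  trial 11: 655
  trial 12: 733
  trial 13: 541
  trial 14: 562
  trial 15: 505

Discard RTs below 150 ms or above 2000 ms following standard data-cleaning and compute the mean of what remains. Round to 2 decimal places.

Excluded: 2214, 2361
Retained (n=13): Σ = 7732
Mean = 7732/13 = 594.7692

594.77 ms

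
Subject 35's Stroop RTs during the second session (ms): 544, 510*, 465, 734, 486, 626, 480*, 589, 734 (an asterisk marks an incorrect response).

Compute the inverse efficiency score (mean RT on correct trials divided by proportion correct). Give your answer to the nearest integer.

Correct trials (n=7): 544, 465, 734, 486, 626, 589, 734
Mean correct RT = 4178/7 = 596.8571 ms
Proportion correct = 7/9
IES = 596.8571 / (7/9) = 767.388 ms

767 ms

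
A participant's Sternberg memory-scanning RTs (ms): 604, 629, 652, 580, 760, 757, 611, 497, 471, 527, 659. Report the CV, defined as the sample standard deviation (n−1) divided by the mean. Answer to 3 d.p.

0.153

n = 11, Σ = 6747, M = 613.3636
Σ(x−M)² = 88426.545; s = √(88426.545/10) = 94.0354
CV = 94.0354 / 613.3636 = 0.15331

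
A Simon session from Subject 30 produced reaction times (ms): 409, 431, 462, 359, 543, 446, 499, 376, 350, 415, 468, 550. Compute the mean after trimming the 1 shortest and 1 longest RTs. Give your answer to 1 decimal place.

Sorted: 350, 359, 376, 409, 415, 431, 446, 462, 468, 499, 543, 550
Drop lowest 1 (350) and highest 1 (550)
Remaining (n=10): Σ = 4408, mean = 4408/10 = 440.800

440.8 ms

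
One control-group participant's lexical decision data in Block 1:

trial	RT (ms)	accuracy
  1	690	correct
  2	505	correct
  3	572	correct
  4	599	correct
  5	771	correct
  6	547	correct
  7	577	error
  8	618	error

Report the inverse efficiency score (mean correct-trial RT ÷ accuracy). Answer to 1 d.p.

Correct trials (n=6): 690, 505, 572, 599, 771, 547
Mean correct RT = 3684/6 = 614.0000 ms
Proportion correct = 6/8
IES = 614.0000 / (6/8) = 818.667 ms

818.7 ms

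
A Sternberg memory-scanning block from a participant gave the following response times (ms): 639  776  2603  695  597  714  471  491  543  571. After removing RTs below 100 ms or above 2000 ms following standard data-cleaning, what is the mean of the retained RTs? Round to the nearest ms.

611 ms

Excluded: 2603
Retained (n=9): Σ = 5497
Mean = 5497/9 = 610.7778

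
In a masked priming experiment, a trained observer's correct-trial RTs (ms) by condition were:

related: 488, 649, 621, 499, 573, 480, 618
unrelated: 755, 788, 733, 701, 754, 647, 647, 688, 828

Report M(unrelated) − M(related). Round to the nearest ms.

166 ms

M(related) = 3928/7 = 561.143
M(unrelated) = 6541/9 = 726.778
Difference = 726.778 − 561.143 = 165.635 ms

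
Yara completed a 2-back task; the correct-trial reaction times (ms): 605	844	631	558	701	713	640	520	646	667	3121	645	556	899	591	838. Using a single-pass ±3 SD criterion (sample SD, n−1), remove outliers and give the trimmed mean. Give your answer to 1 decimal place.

670.3 ms

n = 16, ΣRT = 13175, M = 823.438
Σ(x−M)² = 5806599.94; s = √(5806599.94/15) = 622.179
Cutoffs: 823.438 ± 3·622.179 → [-1043.1, 2690.0]
Outside: 3121 → excluded.
Retained (n=15): Σ = 10054, mean = 10054/15 = 670.267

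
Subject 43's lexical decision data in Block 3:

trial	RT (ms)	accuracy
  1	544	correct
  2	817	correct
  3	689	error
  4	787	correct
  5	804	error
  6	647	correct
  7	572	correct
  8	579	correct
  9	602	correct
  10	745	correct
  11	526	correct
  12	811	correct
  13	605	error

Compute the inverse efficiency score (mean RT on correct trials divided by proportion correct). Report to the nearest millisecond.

862 ms

Correct trials (n=10): 544, 817, 787, 647, 572, 579, 602, 745, 526, 811
Mean correct RT = 6630/10 = 663.0000 ms
Proportion correct = 10/13
IES = 663.0000 / (10/13) = 861.900 ms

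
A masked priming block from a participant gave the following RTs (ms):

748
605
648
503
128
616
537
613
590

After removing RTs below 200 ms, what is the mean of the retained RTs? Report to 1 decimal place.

607.5 ms

Excluded: 128
Retained (n=8): Σ = 4860
Mean = 4860/8 = 607.5000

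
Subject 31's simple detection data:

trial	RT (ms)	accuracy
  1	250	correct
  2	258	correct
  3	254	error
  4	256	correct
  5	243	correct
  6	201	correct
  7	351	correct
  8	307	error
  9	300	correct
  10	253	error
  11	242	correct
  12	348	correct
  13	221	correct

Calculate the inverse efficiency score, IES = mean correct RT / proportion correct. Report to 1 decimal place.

Correct trials (n=10): 250, 258, 256, 243, 201, 351, 300, 242, 348, 221
Mean correct RT = 2670/10 = 267.0000 ms
Proportion correct = 10/13
IES = 267.0000 / (10/13) = 347.100 ms

347.1 ms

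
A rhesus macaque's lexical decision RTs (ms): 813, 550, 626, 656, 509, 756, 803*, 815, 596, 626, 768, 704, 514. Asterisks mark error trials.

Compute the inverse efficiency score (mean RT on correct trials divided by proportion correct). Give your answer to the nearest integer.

Correct trials (n=12): 813, 550, 626, 656, 509, 756, 815, 596, 626, 768, 704, 514
Mean correct RT = 7933/12 = 661.0833 ms
Proportion correct = 12/13
IES = 661.0833 / (12/13) = 716.174 ms

716 ms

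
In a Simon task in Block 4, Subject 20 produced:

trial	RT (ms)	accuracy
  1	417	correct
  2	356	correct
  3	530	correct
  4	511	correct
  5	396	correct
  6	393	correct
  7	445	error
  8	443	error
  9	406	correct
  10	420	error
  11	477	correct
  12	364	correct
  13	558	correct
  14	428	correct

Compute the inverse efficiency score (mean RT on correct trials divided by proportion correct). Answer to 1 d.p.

559.5 ms

Correct trials (n=11): 417, 356, 530, 511, 396, 393, 406, 477, 364, 558, 428
Mean correct RT = 4836/11 = 439.6364 ms
Proportion correct = 11/14
IES = 439.6364 / (11/14) = 559.537 ms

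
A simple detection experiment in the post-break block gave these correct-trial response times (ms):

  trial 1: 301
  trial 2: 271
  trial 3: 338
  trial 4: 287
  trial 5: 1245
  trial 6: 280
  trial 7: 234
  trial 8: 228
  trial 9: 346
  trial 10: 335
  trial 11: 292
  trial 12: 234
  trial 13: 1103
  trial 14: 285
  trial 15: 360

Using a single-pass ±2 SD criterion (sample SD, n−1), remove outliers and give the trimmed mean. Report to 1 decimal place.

291.6 ms

n = 15, ΣRT = 6139, M = 409.267
Σ(x−M)² = 1382726.93; s = √(1382726.93/14) = 314.271
Cutoffs: 409.267 ± 2·314.271 → [-219.3, 1037.8]
Outside: 1103, 1245 → excluded.
Retained (n=13): Σ = 3791, mean = 3791/13 = 291.615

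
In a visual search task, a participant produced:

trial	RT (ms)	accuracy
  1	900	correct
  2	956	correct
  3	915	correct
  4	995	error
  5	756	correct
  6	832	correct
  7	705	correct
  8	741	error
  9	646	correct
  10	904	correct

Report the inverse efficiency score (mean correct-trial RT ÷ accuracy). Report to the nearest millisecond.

1033 ms

Correct trials (n=8): 900, 956, 915, 756, 832, 705, 646, 904
Mean correct RT = 6614/8 = 826.7500 ms
Proportion correct = 8/10
IES = 826.7500 / (8/10) = 1033.438 ms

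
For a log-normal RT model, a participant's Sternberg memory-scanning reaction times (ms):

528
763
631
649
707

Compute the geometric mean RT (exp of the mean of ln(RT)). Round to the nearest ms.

ln(RT): 6.2691, 6.6373, 6.4473, 6.4754, 6.5610
Mean ln(RT) = 32.3901/5 = 6.47802
Geometric mean = exp(6.47802) = 650.68 ms

651 ms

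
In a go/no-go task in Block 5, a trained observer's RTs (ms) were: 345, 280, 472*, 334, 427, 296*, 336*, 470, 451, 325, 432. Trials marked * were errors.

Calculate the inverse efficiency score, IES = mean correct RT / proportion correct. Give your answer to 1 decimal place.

Correct trials (n=8): 345, 280, 334, 427, 470, 451, 325, 432
Mean correct RT = 3064/8 = 383.0000 ms
Proportion correct = 8/11
IES = 383.0000 / (8/11) = 526.625 ms

526.6 ms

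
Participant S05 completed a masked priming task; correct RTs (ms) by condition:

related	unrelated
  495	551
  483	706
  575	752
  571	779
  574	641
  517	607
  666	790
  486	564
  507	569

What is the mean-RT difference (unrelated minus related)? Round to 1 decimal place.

120.6 ms

M(related) = 4874/9 = 541.556
M(unrelated) = 5959/9 = 662.111
Difference = 662.111 − 541.556 = 120.556 ms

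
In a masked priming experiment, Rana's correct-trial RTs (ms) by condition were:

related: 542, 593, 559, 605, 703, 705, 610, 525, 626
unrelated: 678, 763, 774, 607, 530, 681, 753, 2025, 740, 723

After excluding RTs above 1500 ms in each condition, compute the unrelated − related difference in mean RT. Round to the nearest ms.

unrelated: exclude 2025
M(related) = 5468/9 = 607.556
M(unrelated) = 6249/9 = 694.333
Difference = 694.333 − 607.556 = 86.778 ms

87 ms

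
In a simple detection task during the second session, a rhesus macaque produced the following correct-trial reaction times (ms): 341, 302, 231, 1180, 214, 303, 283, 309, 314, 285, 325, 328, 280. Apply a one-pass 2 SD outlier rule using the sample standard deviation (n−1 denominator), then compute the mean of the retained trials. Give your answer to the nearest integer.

293 ms

n = 13, ΣRT = 4695, M = 361.154
Σ(x−M)² = 742233.69; s = √(742233.69/12) = 248.702
Cutoffs: 361.154 ± 2·248.702 → [-136.3, 858.6]
Outside: 1180 → excluded.
Retained (n=12): Σ = 3515, mean = 3515/12 = 292.917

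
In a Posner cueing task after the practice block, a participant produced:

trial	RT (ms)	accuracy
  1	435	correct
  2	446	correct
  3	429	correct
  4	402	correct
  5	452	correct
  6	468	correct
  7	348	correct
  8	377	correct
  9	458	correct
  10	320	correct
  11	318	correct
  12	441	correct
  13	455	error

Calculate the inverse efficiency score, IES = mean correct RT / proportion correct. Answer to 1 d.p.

Correct trials (n=12): 435, 446, 429, 402, 452, 468, 348, 377, 458, 320, 318, 441
Mean correct RT = 4894/12 = 407.8333 ms
Proportion correct = 12/13
IES = 407.8333 / (12/13) = 441.819 ms

441.8 ms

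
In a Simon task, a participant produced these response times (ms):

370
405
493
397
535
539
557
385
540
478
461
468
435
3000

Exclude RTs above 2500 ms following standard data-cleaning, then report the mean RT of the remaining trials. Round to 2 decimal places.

Excluded: 3000
Retained (n=13): Σ = 6063
Mean = 6063/13 = 466.3846

466.38 ms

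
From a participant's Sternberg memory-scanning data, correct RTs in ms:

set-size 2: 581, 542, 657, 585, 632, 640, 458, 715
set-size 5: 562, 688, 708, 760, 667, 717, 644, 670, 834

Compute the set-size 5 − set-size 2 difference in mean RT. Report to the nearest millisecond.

93 ms

M(set-size 2) = 4810/8 = 601.250
M(set-size 5) = 6250/9 = 694.444
Difference = 694.444 − 601.250 = 93.194 ms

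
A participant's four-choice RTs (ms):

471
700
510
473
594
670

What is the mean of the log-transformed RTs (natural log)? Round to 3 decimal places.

ln(RT): 6.1549, 6.5511, 6.2344, 6.1591, 6.3869, 6.5073
Σ ln(RT) = 37.9936
Mean = 37.9936/6 = 6.33227

6.332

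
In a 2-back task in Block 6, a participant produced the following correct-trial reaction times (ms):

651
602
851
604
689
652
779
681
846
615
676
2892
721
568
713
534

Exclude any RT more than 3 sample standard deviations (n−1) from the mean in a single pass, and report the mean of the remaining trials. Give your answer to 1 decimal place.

n = 16, ΣRT = 13074, M = 817.125
Σ(x−M)² = 4713127.75; s = √(4713127.75/15) = 560.543
Cutoffs: 817.125 ± 3·560.543 → [-864.5, 2498.8]
Outside: 2892 → excluded.
Retained (n=15): Σ = 10182, mean = 10182/15 = 678.800

678.8 ms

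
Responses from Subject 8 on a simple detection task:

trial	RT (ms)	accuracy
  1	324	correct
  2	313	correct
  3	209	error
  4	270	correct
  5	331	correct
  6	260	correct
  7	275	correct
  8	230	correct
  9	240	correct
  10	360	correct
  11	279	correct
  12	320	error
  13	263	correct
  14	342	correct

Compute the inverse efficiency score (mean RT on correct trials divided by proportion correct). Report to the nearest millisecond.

Correct trials (n=12): 324, 313, 270, 331, 260, 275, 230, 240, 360, 279, 263, 342
Mean correct RT = 3487/12 = 290.5833 ms
Proportion correct = 12/14
IES = 290.5833 / (12/14) = 339.014 ms

339 ms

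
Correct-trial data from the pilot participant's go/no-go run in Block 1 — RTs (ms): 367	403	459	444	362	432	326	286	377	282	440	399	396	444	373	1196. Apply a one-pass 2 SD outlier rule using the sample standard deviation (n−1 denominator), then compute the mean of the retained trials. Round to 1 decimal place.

n = 16, ΣRT = 6986, M = 436.625
Σ(x−M)² = 658343.75; s = √(658343.75/15) = 209.498
Cutoffs: 436.625 ± 2·209.498 → [17.6, 855.6]
Outside: 1196 → excluded.
Retained (n=15): Σ = 5790, mean = 5790/15 = 386.000

386.0 ms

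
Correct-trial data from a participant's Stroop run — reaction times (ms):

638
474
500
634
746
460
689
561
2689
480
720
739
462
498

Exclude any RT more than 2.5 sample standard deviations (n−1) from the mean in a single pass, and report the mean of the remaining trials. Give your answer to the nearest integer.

585 ms

n = 14, ΣRT = 10290, M = 735.000
Σ(x−M)² = 4265174.00; s = √(4265174.00/13) = 572.792
Cutoffs: 735.000 ± 2.5·572.792 → [-697.0, 2167.0]
Outside: 2689 → excluded.
Retained (n=13): Σ = 7601, mean = 7601/13 = 584.692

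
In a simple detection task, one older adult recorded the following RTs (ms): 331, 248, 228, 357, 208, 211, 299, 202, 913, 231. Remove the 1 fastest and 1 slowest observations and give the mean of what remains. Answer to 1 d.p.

Sorted: 202, 208, 211, 228, 231, 248, 299, 331, 357, 913
Drop lowest 1 (202) and highest 1 (913)
Remaining (n=8): Σ = 2113, mean = 2113/8 = 264.125

264.1 ms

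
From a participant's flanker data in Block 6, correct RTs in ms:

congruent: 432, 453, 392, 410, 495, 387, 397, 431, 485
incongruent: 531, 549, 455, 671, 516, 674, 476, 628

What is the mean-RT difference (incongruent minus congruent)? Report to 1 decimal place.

131.2 ms

M(congruent) = 3882/9 = 431.333
M(incongruent) = 4500/8 = 562.500
Difference = 562.500 − 431.333 = 131.167 ms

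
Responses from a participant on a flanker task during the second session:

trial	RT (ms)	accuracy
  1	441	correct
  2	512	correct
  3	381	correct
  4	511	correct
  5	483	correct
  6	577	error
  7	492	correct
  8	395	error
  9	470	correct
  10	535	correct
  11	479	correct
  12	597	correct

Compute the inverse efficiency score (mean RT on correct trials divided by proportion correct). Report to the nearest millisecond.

588 ms

Correct trials (n=10): 441, 512, 381, 511, 483, 492, 470, 535, 479, 597
Mean correct RT = 4901/10 = 490.1000 ms
Proportion correct = 10/12
IES = 490.1000 / (10/12) = 588.120 ms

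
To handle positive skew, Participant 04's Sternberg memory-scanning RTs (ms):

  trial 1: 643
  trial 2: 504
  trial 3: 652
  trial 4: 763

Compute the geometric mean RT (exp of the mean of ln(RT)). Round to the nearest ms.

634 ms

ln(RT): 6.4661, 6.2226, 6.4800, 6.6373
Mean ln(RT) = 25.8060/4 = 6.45151
Geometric mean = exp(6.45151) = 633.66 ms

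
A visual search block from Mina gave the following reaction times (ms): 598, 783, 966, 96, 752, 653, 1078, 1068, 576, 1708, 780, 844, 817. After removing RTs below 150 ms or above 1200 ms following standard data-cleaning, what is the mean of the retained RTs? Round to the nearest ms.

Excluded: 96, 1708
Retained (n=11): Σ = 8915
Mean = 8915/11 = 810.4545

810 ms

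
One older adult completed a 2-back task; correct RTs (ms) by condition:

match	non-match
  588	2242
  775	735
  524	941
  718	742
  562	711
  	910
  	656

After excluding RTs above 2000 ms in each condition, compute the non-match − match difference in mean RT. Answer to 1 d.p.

149.1 ms

non-match: exclude 2242
M(match) = 3167/5 = 633.400
M(non-match) = 4695/6 = 782.500
Difference = 782.500 − 633.400 = 149.100 ms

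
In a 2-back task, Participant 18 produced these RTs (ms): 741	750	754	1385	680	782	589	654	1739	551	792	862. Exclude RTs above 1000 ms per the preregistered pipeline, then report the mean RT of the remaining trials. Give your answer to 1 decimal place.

Excluded: 1385, 1739
Retained (n=10): Σ = 7155
Mean = 7155/10 = 715.5000

715.5 ms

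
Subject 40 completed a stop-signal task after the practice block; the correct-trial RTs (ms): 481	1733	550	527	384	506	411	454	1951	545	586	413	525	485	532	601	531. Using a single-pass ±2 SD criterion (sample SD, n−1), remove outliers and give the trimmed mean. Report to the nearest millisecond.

502 ms

n = 17, ΣRT = 11215, M = 659.706
Σ(x−M)² = 3249233.53; s = √(3249233.53/16) = 450.641
Cutoffs: 659.706 ± 2·450.641 → [-241.6, 1561.0]
Outside: 1733, 1951 → excluded.
Retained (n=15): Σ = 7531, mean = 7531/15 = 502.067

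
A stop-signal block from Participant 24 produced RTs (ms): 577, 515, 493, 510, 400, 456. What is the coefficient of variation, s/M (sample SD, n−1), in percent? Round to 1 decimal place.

12.1%

n = 6, Σ = 2951, M = 491.8333
Σ(x−M)² = 17838.833; s = √(17838.833/5) = 59.7308
CV = 59.7308 / 491.8333 = 0.12145 = 12.145%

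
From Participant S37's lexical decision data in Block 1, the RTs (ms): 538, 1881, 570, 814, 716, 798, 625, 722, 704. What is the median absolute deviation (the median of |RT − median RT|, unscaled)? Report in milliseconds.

91 ms

Sorted: 538, 570, 625, 704, 716, 722, 798, 814, 1881 → median = 716
|x − 716|: 178, 1165, 146, 98, 0, 82, 91, 6, 12
Sorted deviations: 0, 6, 12, 82, 91, 98, 146, 178, 1165 → MAD = 91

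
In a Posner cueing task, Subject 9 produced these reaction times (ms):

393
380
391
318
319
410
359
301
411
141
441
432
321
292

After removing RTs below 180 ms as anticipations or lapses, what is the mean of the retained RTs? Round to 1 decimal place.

366.8 ms

Excluded: 141
Retained (n=13): Σ = 4768
Mean = 4768/13 = 366.7692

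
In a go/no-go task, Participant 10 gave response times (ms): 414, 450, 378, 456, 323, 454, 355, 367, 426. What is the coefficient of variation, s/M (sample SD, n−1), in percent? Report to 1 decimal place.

12.1%

n = 9, Σ = 3623, M = 402.5556
Σ(x−M)² = 18892.222; s = √(18892.222/8) = 48.5956
CV = 48.5956 / 402.5556 = 0.12072 = 12.072%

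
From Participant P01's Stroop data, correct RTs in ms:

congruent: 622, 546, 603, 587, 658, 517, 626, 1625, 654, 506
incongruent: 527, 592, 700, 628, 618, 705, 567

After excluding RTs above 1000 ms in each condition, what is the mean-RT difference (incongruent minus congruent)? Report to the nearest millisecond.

29 ms

congruent: exclude 1625
M(congruent) = 5319/9 = 591.000
M(incongruent) = 4337/7 = 619.571
Difference = 619.571 − 591.000 = 28.571 ms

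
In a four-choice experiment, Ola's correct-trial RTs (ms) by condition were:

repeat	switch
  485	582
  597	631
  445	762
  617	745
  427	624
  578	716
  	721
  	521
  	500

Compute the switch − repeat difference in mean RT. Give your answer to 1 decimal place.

119.8 ms

M(repeat) = 3149/6 = 524.833
M(switch) = 5802/9 = 644.667
Difference = 644.667 − 524.833 = 119.833 ms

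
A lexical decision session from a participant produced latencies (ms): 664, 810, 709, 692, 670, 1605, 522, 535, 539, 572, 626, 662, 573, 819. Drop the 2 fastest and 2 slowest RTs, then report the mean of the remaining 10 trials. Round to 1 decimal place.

651.7 ms

Sorted: 522, 535, 539, 572, 573, 626, 662, 664, 670, 692, 709, 810, 819, 1605
Drop lowest 2 (522, 535) and highest 2 (819, 1605)
Remaining (n=10): Σ = 6517, mean = 6517/10 = 651.700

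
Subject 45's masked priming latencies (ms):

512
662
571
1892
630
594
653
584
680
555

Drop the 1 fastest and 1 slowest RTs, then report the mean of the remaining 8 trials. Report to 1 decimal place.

616.1 ms

Sorted: 512, 555, 571, 584, 594, 630, 653, 662, 680, 1892
Drop lowest 1 (512) and highest 1 (1892)
Remaining (n=8): Σ = 4929, mean = 4929/8 = 616.125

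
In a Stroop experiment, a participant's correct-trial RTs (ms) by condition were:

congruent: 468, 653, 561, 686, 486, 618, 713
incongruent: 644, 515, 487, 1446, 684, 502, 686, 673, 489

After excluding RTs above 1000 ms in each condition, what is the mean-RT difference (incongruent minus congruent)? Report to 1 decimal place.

-12.9 ms

incongruent: exclude 1446
M(congruent) = 4185/7 = 597.857
M(incongruent) = 4680/8 = 585.000
Difference = 585.000 − 597.857 = -12.857 ms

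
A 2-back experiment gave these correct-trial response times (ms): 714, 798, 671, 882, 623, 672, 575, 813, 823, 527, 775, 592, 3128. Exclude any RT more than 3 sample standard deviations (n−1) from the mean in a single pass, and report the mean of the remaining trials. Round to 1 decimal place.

n = 13, ΣRT = 11593, M = 891.769
Σ(x−M)² = 5558322.31; s = √(5558322.31/12) = 680.583
Cutoffs: 891.769 ± 3·680.583 → [-1150.0, 2933.5]
Outside: 3128 → excluded.
Retained (n=12): Σ = 8465, mean = 8465/12 = 705.417

705.4 ms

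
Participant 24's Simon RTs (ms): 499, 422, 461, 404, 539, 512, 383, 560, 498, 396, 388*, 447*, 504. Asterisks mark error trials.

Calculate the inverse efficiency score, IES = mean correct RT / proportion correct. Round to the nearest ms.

Correct trials (n=11): 499, 422, 461, 404, 539, 512, 383, 560, 498, 396, 504
Mean correct RT = 5178/11 = 470.7273 ms
Proportion correct = 11/13
IES = 470.7273 / (11/13) = 556.314 ms

556 ms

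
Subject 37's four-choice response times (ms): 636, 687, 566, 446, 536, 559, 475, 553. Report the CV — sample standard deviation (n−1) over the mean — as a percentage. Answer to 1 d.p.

n = 8, Σ = 4458, M = 557.2500
Σ(x−M)² = 42727.500; s = √(42727.500/7) = 78.1276
CV = 78.1276 / 557.2500 = 0.14020 = 14.020%

14.0%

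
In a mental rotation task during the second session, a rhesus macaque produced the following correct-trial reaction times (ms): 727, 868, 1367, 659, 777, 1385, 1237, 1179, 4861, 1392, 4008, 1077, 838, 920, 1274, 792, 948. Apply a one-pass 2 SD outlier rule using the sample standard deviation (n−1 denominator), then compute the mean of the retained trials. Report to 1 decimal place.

n = 17, ΣRT = 24309, M = 1429.941
Σ(x−M)² = 21755312.94; s = √(21755312.94/16) = 1166.065
Cutoffs: 1429.941 ± 2·1166.065 → [-902.2, 3762.1]
Outside: 4008, 4861 → excluded.
Retained (n=15): Σ = 15440, mean = 15440/15 = 1029.333

1029.3 ms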